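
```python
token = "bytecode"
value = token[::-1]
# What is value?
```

token has length 8. The slice token[::-1] selects indices [7, 6, 5, 4, 3, 2, 1, 0] (7->'e', 6->'d', 5->'o', 4->'c', 3->'e', 2->'t', 1->'y', 0->'b'), giving 'edocetyb'.

'edocetyb'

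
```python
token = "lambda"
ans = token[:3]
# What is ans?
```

token has length 6. The slice token[:3] selects indices [0, 1, 2] (0->'l', 1->'a', 2->'m'), giving 'lam'.

'lam'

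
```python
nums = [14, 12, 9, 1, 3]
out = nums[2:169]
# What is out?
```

nums has length 5. The slice nums[2:169] selects indices [2, 3, 4] (2->9, 3->1, 4->3), giving [9, 1, 3].

[9, 1, 3]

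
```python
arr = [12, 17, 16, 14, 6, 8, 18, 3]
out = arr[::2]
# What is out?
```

arr has length 8. The slice arr[::2] selects indices [0, 2, 4, 6] (0->12, 2->16, 4->6, 6->18), giving [12, 16, 6, 18].

[12, 16, 6, 18]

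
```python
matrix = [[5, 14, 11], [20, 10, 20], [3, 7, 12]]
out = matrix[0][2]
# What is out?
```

matrix[0] = [5, 14, 11]. Taking column 2 of that row yields 11.

11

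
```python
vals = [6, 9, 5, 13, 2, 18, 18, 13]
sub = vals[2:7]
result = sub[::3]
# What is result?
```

vals has length 8. The slice vals[2:7] selects indices [2, 3, 4, 5, 6] (2->5, 3->13, 4->2, 5->18, 6->18), giving [5, 13, 2, 18, 18]. So sub = [5, 13, 2, 18, 18]. sub has length 5. The slice sub[::3] selects indices [0, 3] (0->5, 3->18), giving [5, 18].

[5, 18]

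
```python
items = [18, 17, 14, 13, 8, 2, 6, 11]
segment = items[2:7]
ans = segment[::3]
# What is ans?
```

items has length 8. The slice items[2:7] selects indices [2, 3, 4, 5, 6] (2->14, 3->13, 4->8, 5->2, 6->6), giving [14, 13, 8, 2, 6]. So segment = [14, 13, 8, 2, 6]. segment has length 5. The slice segment[::3] selects indices [0, 3] (0->14, 3->2), giving [14, 2].

[14, 2]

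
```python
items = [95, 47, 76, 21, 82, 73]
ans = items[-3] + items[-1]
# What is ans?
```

items has length 6. Negative index -3 maps to positive index 6 + (-3) = 3. items[3] = 21.
items has length 6. Negative index -1 maps to positive index 6 + (-1) = 5. items[5] = 73.
Sum: 21 + 73 = 94.

94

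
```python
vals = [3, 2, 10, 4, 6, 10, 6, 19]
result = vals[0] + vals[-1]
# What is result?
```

vals has length 8. vals[0] = 3.
vals has length 8. Negative index -1 maps to positive index 8 + (-1) = 7. vals[7] = 19.
Sum: 3 + 19 = 22.

22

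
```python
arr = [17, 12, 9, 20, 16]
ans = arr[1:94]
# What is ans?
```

arr has length 5. The slice arr[1:94] selects indices [1, 2, 3, 4] (1->12, 2->9, 3->20, 4->16), giving [12, 9, 20, 16].

[12, 9, 20, 16]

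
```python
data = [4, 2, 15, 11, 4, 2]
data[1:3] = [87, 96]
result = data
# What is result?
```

data starts as [4, 2, 15, 11, 4, 2] (length 6). The slice data[1:3] covers indices [1, 2] with values [2, 15]. Replacing that slice with [87, 96] (same length) produces [4, 87, 96, 11, 4, 2].

[4, 87, 96, 11, 4, 2]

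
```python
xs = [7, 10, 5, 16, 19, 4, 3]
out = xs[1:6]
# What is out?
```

xs has length 7. The slice xs[1:6] selects indices [1, 2, 3, 4, 5] (1->10, 2->5, 3->16, 4->19, 5->4), giving [10, 5, 16, 19, 4].

[10, 5, 16, 19, 4]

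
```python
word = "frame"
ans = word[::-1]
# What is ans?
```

word has length 5. The slice word[::-1] selects indices [4, 3, 2, 1, 0] (4->'e', 3->'m', 2->'a', 1->'r', 0->'f'), giving 'emarf'.

'emarf'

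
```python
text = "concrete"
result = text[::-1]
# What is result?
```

text has length 8. The slice text[::-1] selects indices [7, 6, 5, 4, 3, 2, 1, 0] (7->'e', 6->'t', 5->'e', 4->'r', 3->'c', 2->'n', 1->'o', 0->'c'), giving 'etercnoc'.

'etercnoc'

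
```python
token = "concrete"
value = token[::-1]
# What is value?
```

token has length 8. The slice token[::-1] selects indices [7, 6, 5, 4, 3, 2, 1, 0] (7->'e', 6->'t', 5->'e', 4->'r', 3->'c', 2->'n', 1->'o', 0->'c'), giving 'etercnoc'.

'etercnoc'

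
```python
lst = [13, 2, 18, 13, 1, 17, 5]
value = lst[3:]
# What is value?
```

lst has length 7. The slice lst[3:] selects indices [3, 4, 5, 6] (3->13, 4->1, 5->17, 6->5), giving [13, 1, 17, 5].

[13, 1, 17, 5]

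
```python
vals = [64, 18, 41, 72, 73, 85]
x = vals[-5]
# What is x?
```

vals has length 6. Negative index -5 maps to positive index 6 + (-5) = 1. vals[1] = 18.

18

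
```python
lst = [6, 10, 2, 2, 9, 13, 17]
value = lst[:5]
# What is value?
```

lst has length 7. The slice lst[:5] selects indices [0, 1, 2, 3, 4] (0->6, 1->10, 2->2, 3->2, 4->9), giving [6, 10, 2, 2, 9].

[6, 10, 2, 2, 9]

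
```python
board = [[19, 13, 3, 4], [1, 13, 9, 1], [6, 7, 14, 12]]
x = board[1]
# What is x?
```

board has 3 rows. Row 1 is [1, 13, 9, 1].

[1, 13, 9, 1]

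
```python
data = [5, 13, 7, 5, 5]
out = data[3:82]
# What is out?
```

data has length 5. The slice data[3:82] selects indices [3, 4] (3->5, 4->5), giving [5, 5].

[5, 5]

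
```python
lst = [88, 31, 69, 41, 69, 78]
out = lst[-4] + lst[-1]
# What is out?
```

lst has length 6. Negative index -4 maps to positive index 6 + (-4) = 2. lst[2] = 69.
lst has length 6. Negative index -1 maps to positive index 6 + (-1) = 5. lst[5] = 78.
Sum: 69 + 78 = 147.

147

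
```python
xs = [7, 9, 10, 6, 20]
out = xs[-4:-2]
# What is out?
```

xs has length 5. The slice xs[-4:-2] selects indices [1, 2] (1->9, 2->10), giving [9, 10].

[9, 10]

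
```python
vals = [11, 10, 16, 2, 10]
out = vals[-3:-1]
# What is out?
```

vals has length 5. The slice vals[-3:-1] selects indices [2, 3] (2->16, 3->2), giving [16, 2].

[16, 2]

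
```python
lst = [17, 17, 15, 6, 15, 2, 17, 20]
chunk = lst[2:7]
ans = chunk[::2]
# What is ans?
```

lst has length 8. The slice lst[2:7] selects indices [2, 3, 4, 5, 6] (2->15, 3->6, 4->15, 5->2, 6->17), giving [15, 6, 15, 2, 17]. So chunk = [15, 6, 15, 2, 17]. chunk has length 5. The slice chunk[::2] selects indices [0, 2, 4] (0->15, 2->15, 4->17), giving [15, 15, 17].

[15, 15, 17]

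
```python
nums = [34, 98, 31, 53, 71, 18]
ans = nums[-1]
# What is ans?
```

nums has length 6. Negative index -1 maps to positive index 6 + (-1) = 5. nums[5] = 18.

18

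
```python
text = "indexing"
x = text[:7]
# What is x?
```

text has length 8. The slice text[:7] selects indices [0, 1, 2, 3, 4, 5, 6] (0->'i', 1->'n', 2->'d', 3->'e', 4->'x', 5->'i', 6->'n'), giving 'indexin'.

'indexin'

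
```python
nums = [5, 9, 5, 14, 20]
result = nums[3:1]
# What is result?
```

nums has length 5. The slice nums[3:1] resolves to an empty index range, so the result is [].

[]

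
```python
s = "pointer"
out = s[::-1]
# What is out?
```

s has length 7. The slice s[::-1] selects indices [6, 5, 4, 3, 2, 1, 0] (6->'r', 5->'e', 4->'t', 3->'n', 2->'i', 1->'o', 0->'p'), giving 'retniop'.

'retniop'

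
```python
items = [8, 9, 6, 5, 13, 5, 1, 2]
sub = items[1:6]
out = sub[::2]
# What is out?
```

items has length 8. The slice items[1:6] selects indices [1, 2, 3, 4, 5] (1->9, 2->6, 3->5, 4->13, 5->5), giving [9, 6, 5, 13, 5]. So sub = [9, 6, 5, 13, 5]. sub has length 5. The slice sub[::2] selects indices [0, 2, 4] (0->9, 2->5, 4->5), giving [9, 5, 5].

[9, 5, 5]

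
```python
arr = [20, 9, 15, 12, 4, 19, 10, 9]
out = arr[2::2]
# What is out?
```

arr has length 8. The slice arr[2::2] selects indices [2, 4, 6] (2->15, 4->4, 6->10), giving [15, 4, 10].

[15, 4, 10]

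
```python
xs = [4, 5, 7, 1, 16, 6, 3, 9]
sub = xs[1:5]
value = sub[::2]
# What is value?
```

xs has length 8. The slice xs[1:5] selects indices [1, 2, 3, 4] (1->5, 2->7, 3->1, 4->16), giving [5, 7, 1, 16]. So sub = [5, 7, 1, 16]. sub has length 4. The slice sub[::2] selects indices [0, 2] (0->5, 2->1), giving [5, 1].

[5, 1]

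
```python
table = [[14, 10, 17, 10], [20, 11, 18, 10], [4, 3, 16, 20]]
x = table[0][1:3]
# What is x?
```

table[0] = [14, 10, 17, 10]. table[0] has length 4. The slice table[0][1:3] selects indices [1, 2] (1->10, 2->17), giving [10, 17].

[10, 17]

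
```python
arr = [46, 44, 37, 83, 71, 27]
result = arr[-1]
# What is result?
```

arr has length 6. Negative index -1 maps to positive index 6 + (-1) = 5. arr[5] = 27.

27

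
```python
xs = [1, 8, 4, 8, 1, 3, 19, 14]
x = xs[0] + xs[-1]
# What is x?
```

xs has length 8. xs[0] = 1.
xs has length 8. Negative index -1 maps to positive index 8 + (-1) = 7. xs[7] = 14.
Sum: 1 + 14 = 15.

15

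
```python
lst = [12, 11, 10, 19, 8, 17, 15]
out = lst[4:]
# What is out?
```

lst has length 7. The slice lst[4:] selects indices [4, 5, 6] (4->8, 5->17, 6->15), giving [8, 17, 15].

[8, 17, 15]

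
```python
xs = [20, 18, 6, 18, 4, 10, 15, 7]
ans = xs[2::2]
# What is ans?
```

xs has length 8. The slice xs[2::2] selects indices [2, 4, 6] (2->6, 4->4, 6->15), giving [6, 4, 15].

[6, 4, 15]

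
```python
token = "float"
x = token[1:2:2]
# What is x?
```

token has length 5. The slice token[1:2:2] selects indices [1] (1->'l'), giving 'l'.

'l'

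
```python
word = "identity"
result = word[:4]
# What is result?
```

word has length 8. The slice word[:4] selects indices [0, 1, 2, 3] (0->'i', 1->'d', 2->'e', 3->'n'), giving 'iden'.

'iden'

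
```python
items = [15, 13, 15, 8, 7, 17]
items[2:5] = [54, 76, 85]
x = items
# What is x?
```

items starts as [15, 13, 15, 8, 7, 17] (length 6). The slice items[2:5] covers indices [2, 3, 4] with values [15, 8, 7]. Replacing that slice with [54, 76, 85] (same length) produces [15, 13, 54, 76, 85, 17].

[15, 13, 54, 76, 85, 17]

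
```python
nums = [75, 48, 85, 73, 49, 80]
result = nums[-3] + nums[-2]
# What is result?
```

nums has length 6. Negative index -3 maps to positive index 6 + (-3) = 3. nums[3] = 73.
nums has length 6. Negative index -2 maps to positive index 6 + (-2) = 4. nums[4] = 49.
Sum: 73 + 49 = 122.

122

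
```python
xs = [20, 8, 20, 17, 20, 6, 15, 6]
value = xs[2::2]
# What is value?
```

xs has length 8. The slice xs[2::2] selects indices [2, 4, 6] (2->20, 4->20, 6->15), giving [20, 20, 15].

[20, 20, 15]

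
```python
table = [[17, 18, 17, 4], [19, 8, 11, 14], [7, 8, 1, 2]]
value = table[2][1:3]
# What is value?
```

table[2] = [7, 8, 1, 2]. table[2] has length 4. The slice table[2][1:3] selects indices [1, 2] (1->8, 2->1), giving [8, 1].

[8, 1]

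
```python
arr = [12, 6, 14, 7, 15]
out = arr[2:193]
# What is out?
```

arr has length 5. The slice arr[2:193] selects indices [2, 3, 4] (2->14, 3->7, 4->15), giving [14, 7, 15].

[14, 7, 15]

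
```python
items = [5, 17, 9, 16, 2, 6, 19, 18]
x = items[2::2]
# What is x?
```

items has length 8. The slice items[2::2] selects indices [2, 4, 6] (2->9, 4->2, 6->19), giving [9, 2, 19].

[9, 2, 19]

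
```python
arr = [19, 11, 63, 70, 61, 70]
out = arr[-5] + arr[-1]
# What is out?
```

arr has length 6. Negative index -5 maps to positive index 6 + (-5) = 1. arr[1] = 11.
arr has length 6. Negative index -1 maps to positive index 6 + (-1) = 5. arr[5] = 70.
Sum: 11 + 70 = 81.

81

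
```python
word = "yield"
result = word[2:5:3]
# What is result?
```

word has length 5. The slice word[2:5:3] selects indices [2] (2->'e'), giving 'e'.

'e'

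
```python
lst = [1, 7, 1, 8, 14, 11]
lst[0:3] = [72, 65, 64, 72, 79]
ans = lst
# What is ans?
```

lst starts as [1, 7, 1, 8, 14, 11] (length 6). The slice lst[0:3] covers indices [0, 1, 2] with values [1, 7, 1]. Replacing that slice with [72, 65, 64, 72, 79] (different length) produces [72, 65, 64, 72, 79, 8, 14, 11].

[72, 65, 64, 72, 79, 8, 14, 11]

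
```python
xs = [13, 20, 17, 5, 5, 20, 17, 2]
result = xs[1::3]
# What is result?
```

xs has length 8. The slice xs[1::3] selects indices [1, 4, 7] (1->20, 4->5, 7->2), giving [20, 5, 2].

[20, 5, 2]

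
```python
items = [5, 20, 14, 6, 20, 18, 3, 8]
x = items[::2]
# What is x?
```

items has length 8. The slice items[::2] selects indices [0, 2, 4, 6] (0->5, 2->14, 4->20, 6->3), giving [5, 14, 20, 3].

[5, 14, 20, 3]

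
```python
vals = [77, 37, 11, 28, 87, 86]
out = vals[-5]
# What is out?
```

vals has length 6. Negative index -5 maps to positive index 6 + (-5) = 1. vals[1] = 37.

37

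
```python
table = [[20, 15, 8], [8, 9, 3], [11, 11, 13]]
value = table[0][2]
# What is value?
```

table[0] = [20, 15, 8]. Taking column 2 of that row yields 8.

8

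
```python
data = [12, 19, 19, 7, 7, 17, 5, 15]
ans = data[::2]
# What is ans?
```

data has length 8. The slice data[::2] selects indices [0, 2, 4, 6] (0->12, 2->19, 4->7, 6->5), giving [12, 19, 7, 5].

[12, 19, 7, 5]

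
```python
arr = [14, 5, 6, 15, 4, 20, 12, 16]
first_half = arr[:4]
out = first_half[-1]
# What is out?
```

arr has length 8. The slice arr[:4] selects indices [0, 1, 2, 3] (0->14, 1->5, 2->6, 3->15), giving [14, 5, 6, 15]. So first_half = [14, 5, 6, 15]. Then first_half[-1] = 15.

15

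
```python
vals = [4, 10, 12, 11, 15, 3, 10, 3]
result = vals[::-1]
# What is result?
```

vals has length 8. The slice vals[::-1] selects indices [7, 6, 5, 4, 3, 2, 1, 0] (7->3, 6->10, 5->3, 4->15, 3->11, 2->12, 1->10, 0->4), giving [3, 10, 3, 15, 11, 12, 10, 4].

[3, 10, 3, 15, 11, 12, 10, 4]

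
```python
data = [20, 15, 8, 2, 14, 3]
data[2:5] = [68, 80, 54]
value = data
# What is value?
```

data starts as [20, 15, 8, 2, 14, 3] (length 6). The slice data[2:5] covers indices [2, 3, 4] with values [8, 2, 14]. Replacing that slice with [68, 80, 54] (same length) produces [20, 15, 68, 80, 54, 3].

[20, 15, 68, 80, 54, 3]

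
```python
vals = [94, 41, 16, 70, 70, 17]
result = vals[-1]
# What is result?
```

vals has length 6. Negative index -1 maps to positive index 6 + (-1) = 5. vals[5] = 17.

17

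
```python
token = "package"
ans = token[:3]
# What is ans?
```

token has length 7. The slice token[:3] selects indices [0, 1, 2] (0->'p', 1->'a', 2->'c'), giving 'pac'.

'pac'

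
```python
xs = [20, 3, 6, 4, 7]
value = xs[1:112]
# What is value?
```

xs has length 5. The slice xs[1:112] selects indices [1, 2, 3, 4] (1->3, 2->6, 3->4, 4->7), giving [3, 6, 4, 7].

[3, 6, 4, 7]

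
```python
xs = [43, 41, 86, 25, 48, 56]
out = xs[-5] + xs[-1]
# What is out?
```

xs has length 6. Negative index -5 maps to positive index 6 + (-5) = 1. xs[1] = 41.
xs has length 6. Negative index -1 maps to positive index 6 + (-1) = 5. xs[5] = 56.
Sum: 41 + 56 = 97.

97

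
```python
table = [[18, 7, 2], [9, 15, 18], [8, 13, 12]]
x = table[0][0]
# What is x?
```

table[0] = [18, 7, 2]. Taking column 0 of that row yields 18.

18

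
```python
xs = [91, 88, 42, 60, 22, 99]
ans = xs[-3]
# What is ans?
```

xs has length 6. Negative index -3 maps to positive index 6 + (-3) = 3. xs[3] = 60.

60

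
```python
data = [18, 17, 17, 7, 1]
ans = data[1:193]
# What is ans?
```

data has length 5. The slice data[1:193] selects indices [1, 2, 3, 4] (1->17, 2->17, 3->7, 4->1), giving [17, 17, 7, 1].

[17, 17, 7, 1]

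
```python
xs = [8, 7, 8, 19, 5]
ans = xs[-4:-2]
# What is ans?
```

xs has length 5. The slice xs[-4:-2] selects indices [1, 2] (1->7, 2->8), giving [7, 8].

[7, 8]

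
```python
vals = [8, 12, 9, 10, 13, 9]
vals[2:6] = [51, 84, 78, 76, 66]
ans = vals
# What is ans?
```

vals starts as [8, 12, 9, 10, 13, 9] (length 6). The slice vals[2:6] covers indices [2, 3, 4, 5] with values [9, 10, 13, 9]. Replacing that slice with [51, 84, 78, 76, 66] (different length) produces [8, 12, 51, 84, 78, 76, 66].

[8, 12, 51, 84, 78, 76, 66]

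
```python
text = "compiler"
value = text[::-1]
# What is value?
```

text has length 8. The slice text[::-1] selects indices [7, 6, 5, 4, 3, 2, 1, 0] (7->'r', 6->'e', 5->'l', 4->'i', 3->'p', 2->'m', 1->'o', 0->'c'), giving 'relipmoc'.

'relipmoc'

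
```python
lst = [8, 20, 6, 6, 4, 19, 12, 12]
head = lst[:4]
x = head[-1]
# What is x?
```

lst has length 8. The slice lst[:4] selects indices [0, 1, 2, 3] (0->8, 1->20, 2->6, 3->6), giving [8, 20, 6, 6]. So head = [8, 20, 6, 6]. Then head[-1] = 6.

6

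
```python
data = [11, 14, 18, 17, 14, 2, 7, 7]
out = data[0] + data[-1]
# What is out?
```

data has length 8. data[0] = 11.
data has length 8. Negative index -1 maps to positive index 8 + (-1) = 7. data[7] = 7.
Sum: 11 + 7 = 18.

18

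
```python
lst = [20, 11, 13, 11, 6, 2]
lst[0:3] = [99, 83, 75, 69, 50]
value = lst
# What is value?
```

lst starts as [20, 11, 13, 11, 6, 2] (length 6). The slice lst[0:3] covers indices [0, 1, 2] with values [20, 11, 13]. Replacing that slice with [99, 83, 75, 69, 50] (different length) produces [99, 83, 75, 69, 50, 11, 6, 2].

[99, 83, 75, 69, 50, 11, 6, 2]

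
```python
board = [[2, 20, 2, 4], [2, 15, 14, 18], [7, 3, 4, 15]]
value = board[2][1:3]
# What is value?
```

board[2] = [7, 3, 4, 15]. board[2] has length 4. The slice board[2][1:3] selects indices [1, 2] (1->3, 2->4), giving [3, 4].

[3, 4]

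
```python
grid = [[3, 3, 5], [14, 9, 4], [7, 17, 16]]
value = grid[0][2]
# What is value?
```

grid[0] = [3, 3, 5]. Taking column 2 of that row yields 5.

5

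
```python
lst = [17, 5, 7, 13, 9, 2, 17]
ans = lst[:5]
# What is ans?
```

lst has length 7. The slice lst[:5] selects indices [0, 1, 2, 3, 4] (0->17, 1->5, 2->7, 3->13, 4->9), giving [17, 5, 7, 13, 9].

[17, 5, 7, 13, 9]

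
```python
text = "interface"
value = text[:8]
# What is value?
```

text has length 9. The slice text[:8] selects indices [0, 1, 2, 3, 4, 5, 6, 7] (0->'i', 1->'n', 2->'t', 3->'e', 4->'r', 5->'f', 6->'a', 7->'c'), giving 'interfac'.

'interfac'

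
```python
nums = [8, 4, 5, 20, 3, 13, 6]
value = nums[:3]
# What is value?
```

nums has length 7. The slice nums[:3] selects indices [0, 1, 2] (0->8, 1->4, 2->5), giving [8, 4, 5].

[8, 4, 5]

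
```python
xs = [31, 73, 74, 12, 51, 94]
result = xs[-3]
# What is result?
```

xs has length 6. Negative index -3 maps to positive index 6 + (-3) = 3. xs[3] = 12.

12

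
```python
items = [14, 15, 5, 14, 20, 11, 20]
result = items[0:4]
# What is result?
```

items has length 7. The slice items[0:4] selects indices [0, 1, 2, 3] (0->14, 1->15, 2->5, 3->14), giving [14, 15, 5, 14].

[14, 15, 5, 14]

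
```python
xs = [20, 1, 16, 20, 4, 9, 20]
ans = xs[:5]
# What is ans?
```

xs has length 7. The slice xs[:5] selects indices [0, 1, 2, 3, 4] (0->20, 1->1, 2->16, 3->20, 4->4), giving [20, 1, 16, 20, 4].

[20, 1, 16, 20, 4]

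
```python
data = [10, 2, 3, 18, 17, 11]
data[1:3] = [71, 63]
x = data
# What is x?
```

data starts as [10, 2, 3, 18, 17, 11] (length 6). The slice data[1:3] covers indices [1, 2] with values [2, 3]. Replacing that slice with [71, 63] (same length) produces [10, 71, 63, 18, 17, 11].

[10, 71, 63, 18, 17, 11]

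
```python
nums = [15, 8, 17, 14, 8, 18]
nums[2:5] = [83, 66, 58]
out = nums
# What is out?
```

nums starts as [15, 8, 17, 14, 8, 18] (length 6). The slice nums[2:5] covers indices [2, 3, 4] with values [17, 14, 8]. Replacing that slice with [83, 66, 58] (same length) produces [15, 8, 83, 66, 58, 18].

[15, 8, 83, 66, 58, 18]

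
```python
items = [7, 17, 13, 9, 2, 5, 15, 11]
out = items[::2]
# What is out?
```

items has length 8. The slice items[::2] selects indices [0, 2, 4, 6] (0->7, 2->13, 4->2, 6->15), giving [7, 13, 2, 15].

[7, 13, 2, 15]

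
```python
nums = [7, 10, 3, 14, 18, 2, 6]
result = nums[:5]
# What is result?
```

nums has length 7. The slice nums[:5] selects indices [0, 1, 2, 3, 4] (0->7, 1->10, 2->3, 3->14, 4->18), giving [7, 10, 3, 14, 18].

[7, 10, 3, 14, 18]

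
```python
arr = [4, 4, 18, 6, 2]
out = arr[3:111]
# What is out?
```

arr has length 5. The slice arr[3:111] selects indices [3, 4] (3->6, 4->2), giving [6, 2].

[6, 2]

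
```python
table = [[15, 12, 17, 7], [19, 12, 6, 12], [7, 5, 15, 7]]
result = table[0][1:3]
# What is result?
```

table[0] = [15, 12, 17, 7]. table[0] has length 4. The slice table[0][1:3] selects indices [1, 2] (1->12, 2->17), giving [12, 17].

[12, 17]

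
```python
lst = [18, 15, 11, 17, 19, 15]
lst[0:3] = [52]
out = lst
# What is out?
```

lst starts as [18, 15, 11, 17, 19, 15] (length 6). The slice lst[0:3] covers indices [0, 1, 2] with values [18, 15, 11]. Replacing that slice with [52] (different length) produces [52, 17, 19, 15].

[52, 17, 19, 15]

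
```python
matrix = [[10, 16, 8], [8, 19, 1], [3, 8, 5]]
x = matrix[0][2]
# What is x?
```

matrix[0] = [10, 16, 8]. Taking column 2 of that row yields 8.

8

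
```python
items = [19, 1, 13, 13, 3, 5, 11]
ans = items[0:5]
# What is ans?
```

items has length 7. The slice items[0:5] selects indices [0, 1, 2, 3, 4] (0->19, 1->1, 2->13, 3->13, 4->3), giving [19, 1, 13, 13, 3].

[19, 1, 13, 13, 3]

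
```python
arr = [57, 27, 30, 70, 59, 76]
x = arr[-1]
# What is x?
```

arr has length 6. Negative index -1 maps to positive index 6 + (-1) = 5. arr[5] = 76.

76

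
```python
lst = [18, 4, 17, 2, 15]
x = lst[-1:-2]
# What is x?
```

lst has length 5. The slice lst[-1:-2] resolves to an empty index range, so the result is [].

[]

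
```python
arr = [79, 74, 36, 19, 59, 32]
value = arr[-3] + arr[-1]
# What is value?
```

arr has length 6. Negative index -3 maps to positive index 6 + (-3) = 3. arr[3] = 19.
arr has length 6. Negative index -1 maps to positive index 6 + (-1) = 5. arr[5] = 32.
Sum: 19 + 32 = 51.

51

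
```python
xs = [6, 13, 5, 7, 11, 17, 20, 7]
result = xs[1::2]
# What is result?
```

xs has length 8. The slice xs[1::2] selects indices [1, 3, 5, 7] (1->13, 3->7, 5->17, 7->7), giving [13, 7, 17, 7].

[13, 7, 17, 7]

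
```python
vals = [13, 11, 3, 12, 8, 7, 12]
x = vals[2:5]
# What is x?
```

vals has length 7. The slice vals[2:5] selects indices [2, 3, 4] (2->3, 3->12, 4->8), giving [3, 12, 8].

[3, 12, 8]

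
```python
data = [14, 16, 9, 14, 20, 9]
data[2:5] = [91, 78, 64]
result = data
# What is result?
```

data starts as [14, 16, 9, 14, 20, 9] (length 6). The slice data[2:5] covers indices [2, 3, 4] with values [9, 14, 20]. Replacing that slice with [91, 78, 64] (same length) produces [14, 16, 91, 78, 64, 9].

[14, 16, 91, 78, 64, 9]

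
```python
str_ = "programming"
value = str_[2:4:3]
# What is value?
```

str_ has length 11. The slice str_[2:4:3] selects indices [2] (2->'o'), giving 'o'.

'o'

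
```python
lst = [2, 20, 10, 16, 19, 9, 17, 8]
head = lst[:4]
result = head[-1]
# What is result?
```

lst has length 8. The slice lst[:4] selects indices [0, 1, 2, 3] (0->2, 1->20, 2->10, 3->16), giving [2, 20, 10, 16]. So head = [2, 20, 10, 16]. Then head[-1] = 16.

16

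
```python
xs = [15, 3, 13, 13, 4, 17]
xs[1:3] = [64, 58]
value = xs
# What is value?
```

xs starts as [15, 3, 13, 13, 4, 17] (length 6). The slice xs[1:3] covers indices [1, 2] with values [3, 13]. Replacing that slice with [64, 58] (same length) produces [15, 64, 58, 13, 4, 17].

[15, 64, 58, 13, 4, 17]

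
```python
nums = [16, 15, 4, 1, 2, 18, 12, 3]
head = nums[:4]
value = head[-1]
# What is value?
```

nums has length 8. The slice nums[:4] selects indices [0, 1, 2, 3] (0->16, 1->15, 2->4, 3->1), giving [16, 15, 4, 1]. So head = [16, 15, 4, 1]. Then head[-1] = 1.

1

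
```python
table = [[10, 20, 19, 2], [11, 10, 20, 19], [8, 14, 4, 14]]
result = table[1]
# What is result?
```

table has 3 rows. Row 1 is [11, 10, 20, 19].

[11, 10, 20, 19]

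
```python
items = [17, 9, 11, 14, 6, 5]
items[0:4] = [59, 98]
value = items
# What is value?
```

items starts as [17, 9, 11, 14, 6, 5] (length 6). The slice items[0:4] covers indices [0, 1, 2, 3] with values [17, 9, 11, 14]. Replacing that slice with [59, 98] (different length) produces [59, 98, 6, 5].

[59, 98, 6, 5]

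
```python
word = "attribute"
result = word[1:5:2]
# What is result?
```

word has length 9. The slice word[1:5:2] selects indices [1, 3] (1->'t', 3->'r'), giving 'tr'.

'tr'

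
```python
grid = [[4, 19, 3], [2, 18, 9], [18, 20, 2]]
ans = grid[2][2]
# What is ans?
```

grid[2] = [18, 20, 2]. Taking column 2 of that row yields 2.

2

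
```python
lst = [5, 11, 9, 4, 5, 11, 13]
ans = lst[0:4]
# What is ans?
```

lst has length 7. The slice lst[0:4] selects indices [0, 1, 2, 3] (0->5, 1->11, 2->9, 3->4), giving [5, 11, 9, 4].

[5, 11, 9, 4]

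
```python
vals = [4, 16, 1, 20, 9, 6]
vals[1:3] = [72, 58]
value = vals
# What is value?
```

vals starts as [4, 16, 1, 20, 9, 6] (length 6). The slice vals[1:3] covers indices [1, 2] with values [16, 1]. Replacing that slice with [72, 58] (same length) produces [4, 72, 58, 20, 9, 6].

[4, 72, 58, 20, 9, 6]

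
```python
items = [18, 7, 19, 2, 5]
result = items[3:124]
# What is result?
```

items has length 5. The slice items[3:124] selects indices [3, 4] (3->2, 4->5), giving [2, 5].

[2, 5]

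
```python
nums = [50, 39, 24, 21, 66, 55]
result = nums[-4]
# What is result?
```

nums has length 6. Negative index -4 maps to positive index 6 + (-4) = 2. nums[2] = 24.

24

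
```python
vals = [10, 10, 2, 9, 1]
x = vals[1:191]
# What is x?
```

vals has length 5. The slice vals[1:191] selects indices [1, 2, 3, 4] (1->10, 2->2, 3->9, 4->1), giving [10, 2, 9, 1].

[10, 2, 9, 1]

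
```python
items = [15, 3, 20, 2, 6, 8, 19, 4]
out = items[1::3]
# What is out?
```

items has length 8. The slice items[1::3] selects indices [1, 4, 7] (1->3, 4->6, 7->4), giving [3, 6, 4].

[3, 6, 4]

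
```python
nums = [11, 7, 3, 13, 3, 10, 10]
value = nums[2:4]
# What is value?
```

nums has length 7. The slice nums[2:4] selects indices [2, 3] (2->3, 3->13), giving [3, 13].

[3, 13]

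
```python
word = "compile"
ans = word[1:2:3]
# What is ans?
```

word has length 7. The slice word[1:2:3] selects indices [1] (1->'o'), giving 'o'.

'o'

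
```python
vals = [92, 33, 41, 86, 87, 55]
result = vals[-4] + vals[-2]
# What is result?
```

vals has length 6. Negative index -4 maps to positive index 6 + (-4) = 2. vals[2] = 41.
vals has length 6. Negative index -2 maps to positive index 6 + (-2) = 4. vals[4] = 87.
Sum: 41 + 87 = 128.

128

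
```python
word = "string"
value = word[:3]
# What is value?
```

word has length 6. The slice word[:3] selects indices [0, 1, 2] (0->'s', 1->'t', 2->'r'), giving 'str'.

'str'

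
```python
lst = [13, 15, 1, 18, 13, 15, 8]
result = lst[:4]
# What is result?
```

lst has length 7. The slice lst[:4] selects indices [0, 1, 2, 3] (0->13, 1->15, 2->1, 3->18), giving [13, 15, 1, 18].

[13, 15, 1, 18]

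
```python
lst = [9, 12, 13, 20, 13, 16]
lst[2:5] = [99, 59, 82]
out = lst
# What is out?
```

lst starts as [9, 12, 13, 20, 13, 16] (length 6). The slice lst[2:5] covers indices [2, 3, 4] with values [13, 20, 13]. Replacing that slice with [99, 59, 82] (same length) produces [9, 12, 99, 59, 82, 16].

[9, 12, 99, 59, 82, 16]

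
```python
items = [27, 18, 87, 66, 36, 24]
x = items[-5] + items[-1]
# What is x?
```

items has length 6. Negative index -5 maps to positive index 6 + (-5) = 1. items[1] = 18.
items has length 6. Negative index -1 maps to positive index 6 + (-1) = 5. items[5] = 24.
Sum: 18 + 24 = 42.

42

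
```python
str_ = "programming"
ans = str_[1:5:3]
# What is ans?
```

str_ has length 11. The slice str_[1:5:3] selects indices [1, 4] (1->'r', 4->'r'), giving 'rr'.

'rr'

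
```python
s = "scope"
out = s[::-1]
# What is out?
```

s has length 5. The slice s[::-1] selects indices [4, 3, 2, 1, 0] (4->'e', 3->'p', 2->'o', 1->'c', 0->'s'), giving 'epocs'.

'epocs'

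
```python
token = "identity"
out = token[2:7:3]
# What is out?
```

token has length 8. The slice token[2:7:3] selects indices [2, 5] (2->'e', 5->'i'), giving 'ei'.

'ei'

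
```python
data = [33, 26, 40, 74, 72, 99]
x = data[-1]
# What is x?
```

data has length 6. Negative index -1 maps to positive index 6 + (-1) = 5. data[5] = 99.

99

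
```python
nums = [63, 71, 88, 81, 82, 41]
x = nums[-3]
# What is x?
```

nums has length 6. Negative index -3 maps to positive index 6 + (-3) = 3. nums[3] = 81.

81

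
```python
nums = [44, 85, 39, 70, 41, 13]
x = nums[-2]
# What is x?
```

nums has length 6. Negative index -2 maps to positive index 6 + (-2) = 4. nums[4] = 41.

41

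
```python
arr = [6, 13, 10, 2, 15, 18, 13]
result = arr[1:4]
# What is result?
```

arr has length 7. The slice arr[1:4] selects indices [1, 2, 3] (1->13, 2->10, 3->2), giving [13, 10, 2].

[13, 10, 2]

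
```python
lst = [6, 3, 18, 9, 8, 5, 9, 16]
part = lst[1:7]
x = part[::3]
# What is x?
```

lst has length 8. The slice lst[1:7] selects indices [1, 2, 3, 4, 5, 6] (1->3, 2->18, 3->9, 4->8, 5->5, 6->9), giving [3, 18, 9, 8, 5, 9]. So part = [3, 18, 9, 8, 5, 9]. part has length 6. The slice part[::3] selects indices [0, 3] (0->3, 3->8), giving [3, 8].

[3, 8]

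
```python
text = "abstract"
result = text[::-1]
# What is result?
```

text has length 8. The slice text[::-1] selects indices [7, 6, 5, 4, 3, 2, 1, 0] (7->'t', 6->'c', 5->'a', 4->'r', 3->'t', 2->'s', 1->'b', 0->'a'), giving 'tcartsba'.

'tcartsba'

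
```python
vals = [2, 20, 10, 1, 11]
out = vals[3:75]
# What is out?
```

vals has length 5. The slice vals[3:75] selects indices [3, 4] (3->1, 4->11), giving [1, 11].

[1, 11]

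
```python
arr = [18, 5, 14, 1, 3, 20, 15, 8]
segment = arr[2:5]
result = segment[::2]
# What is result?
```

arr has length 8. The slice arr[2:5] selects indices [2, 3, 4] (2->14, 3->1, 4->3), giving [14, 1, 3]. So segment = [14, 1, 3]. segment has length 3. The slice segment[::2] selects indices [0, 2] (0->14, 2->3), giving [14, 3].

[14, 3]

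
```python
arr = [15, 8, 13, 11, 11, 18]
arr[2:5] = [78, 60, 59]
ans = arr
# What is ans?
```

arr starts as [15, 8, 13, 11, 11, 18] (length 6). The slice arr[2:5] covers indices [2, 3, 4] with values [13, 11, 11]. Replacing that slice with [78, 60, 59] (same length) produces [15, 8, 78, 60, 59, 18].

[15, 8, 78, 60, 59, 18]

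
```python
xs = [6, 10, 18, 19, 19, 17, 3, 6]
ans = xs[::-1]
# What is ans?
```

xs has length 8. The slice xs[::-1] selects indices [7, 6, 5, 4, 3, 2, 1, 0] (7->6, 6->3, 5->17, 4->19, 3->19, 2->18, 1->10, 0->6), giving [6, 3, 17, 19, 19, 18, 10, 6].

[6, 3, 17, 19, 19, 18, 10, 6]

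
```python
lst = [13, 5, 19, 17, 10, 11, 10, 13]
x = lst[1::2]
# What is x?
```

lst has length 8. The slice lst[1::2] selects indices [1, 3, 5, 7] (1->5, 3->17, 5->11, 7->13), giving [5, 17, 11, 13].

[5, 17, 11, 13]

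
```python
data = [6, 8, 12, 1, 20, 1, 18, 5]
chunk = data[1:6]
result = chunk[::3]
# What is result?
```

data has length 8. The slice data[1:6] selects indices [1, 2, 3, 4, 5] (1->8, 2->12, 3->1, 4->20, 5->1), giving [8, 12, 1, 20, 1]. So chunk = [8, 12, 1, 20, 1]. chunk has length 5. The slice chunk[::3] selects indices [0, 3] (0->8, 3->20), giving [8, 20].

[8, 20]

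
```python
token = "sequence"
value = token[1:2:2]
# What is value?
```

token has length 8. The slice token[1:2:2] selects indices [1] (1->'e'), giving 'e'.

'e'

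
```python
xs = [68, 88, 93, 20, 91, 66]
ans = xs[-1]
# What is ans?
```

xs has length 6. Negative index -1 maps to positive index 6 + (-1) = 5. xs[5] = 66.

66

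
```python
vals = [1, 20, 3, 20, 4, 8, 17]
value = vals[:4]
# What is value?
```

vals has length 7. The slice vals[:4] selects indices [0, 1, 2, 3] (0->1, 1->20, 2->3, 3->20), giving [1, 20, 3, 20].

[1, 20, 3, 20]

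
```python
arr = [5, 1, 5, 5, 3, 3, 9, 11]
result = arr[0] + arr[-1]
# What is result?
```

arr has length 8. arr[0] = 5.
arr has length 8. Negative index -1 maps to positive index 8 + (-1) = 7. arr[7] = 11.
Sum: 5 + 11 = 16.

16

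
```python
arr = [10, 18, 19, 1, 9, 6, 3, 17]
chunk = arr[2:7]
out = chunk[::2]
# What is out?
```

arr has length 8. The slice arr[2:7] selects indices [2, 3, 4, 5, 6] (2->19, 3->1, 4->9, 5->6, 6->3), giving [19, 1, 9, 6, 3]. So chunk = [19, 1, 9, 6, 3]. chunk has length 5. The slice chunk[::2] selects indices [0, 2, 4] (0->19, 2->9, 4->3), giving [19, 9, 3].

[19, 9, 3]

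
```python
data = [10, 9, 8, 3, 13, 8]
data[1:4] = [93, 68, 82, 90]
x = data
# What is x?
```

data starts as [10, 9, 8, 3, 13, 8] (length 6). The slice data[1:4] covers indices [1, 2, 3] with values [9, 8, 3]. Replacing that slice with [93, 68, 82, 90] (different length) produces [10, 93, 68, 82, 90, 13, 8].

[10, 93, 68, 82, 90, 13, 8]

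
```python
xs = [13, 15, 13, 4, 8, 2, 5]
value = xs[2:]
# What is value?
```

xs has length 7. The slice xs[2:] selects indices [2, 3, 4, 5, 6] (2->13, 3->4, 4->8, 5->2, 6->5), giving [13, 4, 8, 2, 5].

[13, 4, 8, 2, 5]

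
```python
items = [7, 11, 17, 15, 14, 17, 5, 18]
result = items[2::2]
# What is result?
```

items has length 8. The slice items[2::2] selects indices [2, 4, 6] (2->17, 4->14, 6->5), giving [17, 14, 5].

[17, 14, 5]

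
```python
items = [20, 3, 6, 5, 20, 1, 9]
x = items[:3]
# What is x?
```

items has length 7. The slice items[:3] selects indices [0, 1, 2] (0->20, 1->3, 2->6), giving [20, 3, 6].

[20, 3, 6]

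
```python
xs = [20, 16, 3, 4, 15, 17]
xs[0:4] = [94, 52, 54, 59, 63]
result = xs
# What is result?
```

xs starts as [20, 16, 3, 4, 15, 17] (length 6). The slice xs[0:4] covers indices [0, 1, 2, 3] with values [20, 16, 3, 4]. Replacing that slice with [94, 52, 54, 59, 63] (different length) produces [94, 52, 54, 59, 63, 15, 17].

[94, 52, 54, 59, 63, 15, 17]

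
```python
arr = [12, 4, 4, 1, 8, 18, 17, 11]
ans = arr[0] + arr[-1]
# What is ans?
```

arr has length 8. arr[0] = 12.
arr has length 8. Negative index -1 maps to positive index 8 + (-1) = 7. arr[7] = 11.
Sum: 12 + 11 = 23.

23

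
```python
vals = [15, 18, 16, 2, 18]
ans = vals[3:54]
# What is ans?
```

vals has length 5. The slice vals[3:54] selects indices [3, 4] (3->2, 4->18), giving [2, 18].

[2, 18]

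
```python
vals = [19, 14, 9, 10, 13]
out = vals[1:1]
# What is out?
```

vals has length 5. The slice vals[1:1] resolves to an empty index range, so the result is [].

[]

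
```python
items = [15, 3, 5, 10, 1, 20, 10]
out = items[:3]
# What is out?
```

items has length 7. The slice items[:3] selects indices [0, 1, 2] (0->15, 1->3, 2->5), giving [15, 3, 5].

[15, 3, 5]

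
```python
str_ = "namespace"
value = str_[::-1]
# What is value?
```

str_ has length 9. The slice str_[::-1] selects indices [8, 7, 6, 5, 4, 3, 2, 1, 0] (8->'e', 7->'c', 6->'a', 5->'p', 4->'s', 3->'e', 2->'m', 1->'a', 0->'n'), giving 'ecapseman'.

'ecapseman'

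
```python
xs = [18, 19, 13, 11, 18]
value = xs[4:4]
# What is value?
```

xs has length 5. The slice xs[4:4] resolves to an empty index range, so the result is [].

[]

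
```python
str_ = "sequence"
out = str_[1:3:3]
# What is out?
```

str_ has length 8. The slice str_[1:3:3] selects indices [1] (1->'e'), giving 'e'.

'e'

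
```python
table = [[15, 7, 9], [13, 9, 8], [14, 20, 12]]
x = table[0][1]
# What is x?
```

table[0] = [15, 7, 9]. Taking column 1 of that row yields 7.

7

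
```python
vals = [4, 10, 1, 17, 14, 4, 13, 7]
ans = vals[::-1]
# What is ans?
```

vals has length 8. The slice vals[::-1] selects indices [7, 6, 5, 4, 3, 2, 1, 0] (7->7, 6->13, 5->4, 4->14, 3->17, 2->1, 1->10, 0->4), giving [7, 13, 4, 14, 17, 1, 10, 4].

[7, 13, 4, 14, 17, 1, 10, 4]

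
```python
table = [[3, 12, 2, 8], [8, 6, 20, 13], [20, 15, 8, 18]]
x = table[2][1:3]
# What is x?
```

table[2] = [20, 15, 8, 18]. table[2] has length 4. The slice table[2][1:3] selects indices [1, 2] (1->15, 2->8), giving [15, 8].

[15, 8]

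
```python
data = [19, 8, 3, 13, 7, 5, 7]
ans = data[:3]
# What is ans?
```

data has length 7. The slice data[:3] selects indices [0, 1, 2] (0->19, 1->8, 2->3), giving [19, 8, 3].

[19, 8, 3]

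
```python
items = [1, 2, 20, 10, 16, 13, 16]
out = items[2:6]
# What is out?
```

items has length 7. The slice items[2:6] selects indices [2, 3, 4, 5] (2->20, 3->10, 4->16, 5->13), giving [20, 10, 16, 13].

[20, 10, 16, 13]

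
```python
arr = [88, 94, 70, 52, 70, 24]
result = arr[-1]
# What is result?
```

arr has length 6. Negative index -1 maps to positive index 6 + (-1) = 5. arr[5] = 24.

24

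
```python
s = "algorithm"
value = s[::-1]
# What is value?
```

s has length 9. The slice s[::-1] selects indices [8, 7, 6, 5, 4, 3, 2, 1, 0] (8->'m', 7->'h', 6->'t', 5->'i', 4->'r', 3->'o', 2->'g', 1->'l', 0->'a'), giving 'mhtirogla'.

'mhtirogla'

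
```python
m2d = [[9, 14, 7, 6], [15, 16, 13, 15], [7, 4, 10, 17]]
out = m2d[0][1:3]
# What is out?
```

m2d[0] = [9, 14, 7, 6]. m2d[0] has length 4. The slice m2d[0][1:3] selects indices [1, 2] (1->14, 2->7), giving [14, 7].

[14, 7]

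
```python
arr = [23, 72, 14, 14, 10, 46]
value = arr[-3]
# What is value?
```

arr has length 6. Negative index -3 maps to positive index 6 + (-3) = 3. arr[3] = 14.

14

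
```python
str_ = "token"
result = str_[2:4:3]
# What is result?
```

str_ has length 5. The slice str_[2:4:3] selects indices [2] (2->'k'), giving 'k'.

'k'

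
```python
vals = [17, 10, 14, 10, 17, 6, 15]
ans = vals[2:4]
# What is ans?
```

vals has length 7. The slice vals[2:4] selects indices [2, 3] (2->14, 3->10), giving [14, 10].

[14, 10]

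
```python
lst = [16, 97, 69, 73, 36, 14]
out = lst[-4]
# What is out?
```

lst has length 6. Negative index -4 maps to positive index 6 + (-4) = 2. lst[2] = 69.

69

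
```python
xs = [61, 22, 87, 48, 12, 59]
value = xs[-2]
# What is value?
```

xs has length 6. Negative index -2 maps to positive index 6 + (-2) = 4. xs[4] = 12.

12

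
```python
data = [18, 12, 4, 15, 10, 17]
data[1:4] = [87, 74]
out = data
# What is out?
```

data starts as [18, 12, 4, 15, 10, 17] (length 6). The slice data[1:4] covers indices [1, 2, 3] with values [12, 4, 15]. Replacing that slice with [87, 74] (different length) produces [18, 87, 74, 10, 17].

[18, 87, 74, 10, 17]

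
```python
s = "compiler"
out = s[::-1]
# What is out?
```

s has length 8. The slice s[::-1] selects indices [7, 6, 5, 4, 3, 2, 1, 0] (7->'r', 6->'e', 5->'l', 4->'i', 3->'p', 2->'m', 1->'o', 0->'c'), giving 'relipmoc'.

'relipmoc'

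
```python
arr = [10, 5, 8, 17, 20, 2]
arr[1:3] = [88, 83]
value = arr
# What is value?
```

arr starts as [10, 5, 8, 17, 20, 2] (length 6). The slice arr[1:3] covers indices [1, 2] with values [5, 8]. Replacing that slice with [88, 83] (same length) produces [10, 88, 83, 17, 20, 2].

[10, 88, 83, 17, 20, 2]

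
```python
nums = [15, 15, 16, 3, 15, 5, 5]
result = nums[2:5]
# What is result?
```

nums has length 7. The slice nums[2:5] selects indices [2, 3, 4] (2->16, 3->3, 4->15), giving [16, 3, 15].

[16, 3, 15]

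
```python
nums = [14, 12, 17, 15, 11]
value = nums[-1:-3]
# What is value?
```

nums has length 5. The slice nums[-1:-3] resolves to an empty index range, so the result is [].

[]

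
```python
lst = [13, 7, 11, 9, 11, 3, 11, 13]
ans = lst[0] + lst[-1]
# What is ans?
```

lst has length 8. lst[0] = 13.
lst has length 8. Negative index -1 maps to positive index 8 + (-1) = 7. lst[7] = 13.
Sum: 13 + 13 = 26.

26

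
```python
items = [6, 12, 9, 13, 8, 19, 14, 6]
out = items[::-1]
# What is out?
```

items has length 8. The slice items[::-1] selects indices [7, 6, 5, 4, 3, 2, 1, 0] (7->6, 6->14, 5->19, 4->8, 3->13, 2->9, 1->12, 0->6), giving [6, 14, 19, 8, 13, 9, 12, 6].

[6, 14, 19, 8, 13, 9, 12, 6]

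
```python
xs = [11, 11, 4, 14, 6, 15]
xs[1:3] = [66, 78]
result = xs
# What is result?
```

xs starts as [11, 11, 4, 14, 6, 15] (length 6). The slice xs[1:3] covers indices [1, 2] with values [11, 4]. Replacing that slice with [66, 78] (same length) produces [11, 66, 78, 14, 6, 15].

[11, 66, 78, 14, 6, 15]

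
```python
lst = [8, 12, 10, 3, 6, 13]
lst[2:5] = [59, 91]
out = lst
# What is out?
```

lst starts as [8, 12, 10, 3, 6, 13] (length 6). The slice lst[2:5] covers indices [2, 3, 4] with values [10, 3, 6]. Replacing that slice with [59, 91] (different length) produces [8, 12, 59, 91, 13].

[8, 12, 59, 91, 13]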